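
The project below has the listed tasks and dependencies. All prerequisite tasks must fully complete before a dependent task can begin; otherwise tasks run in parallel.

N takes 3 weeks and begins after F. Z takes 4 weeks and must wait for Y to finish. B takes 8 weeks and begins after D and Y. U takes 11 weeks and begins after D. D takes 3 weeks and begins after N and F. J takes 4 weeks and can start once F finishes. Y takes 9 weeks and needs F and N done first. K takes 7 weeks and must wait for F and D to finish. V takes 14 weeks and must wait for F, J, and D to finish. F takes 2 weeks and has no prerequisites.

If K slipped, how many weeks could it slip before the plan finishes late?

7

F→N→D→V = 2+3+3+14 = 22 sets the makespan at 22 weeks.
Longest path through K: 15 weeks (earliest finish 15, latest finish 22).
Float = 22 − 15 = 7.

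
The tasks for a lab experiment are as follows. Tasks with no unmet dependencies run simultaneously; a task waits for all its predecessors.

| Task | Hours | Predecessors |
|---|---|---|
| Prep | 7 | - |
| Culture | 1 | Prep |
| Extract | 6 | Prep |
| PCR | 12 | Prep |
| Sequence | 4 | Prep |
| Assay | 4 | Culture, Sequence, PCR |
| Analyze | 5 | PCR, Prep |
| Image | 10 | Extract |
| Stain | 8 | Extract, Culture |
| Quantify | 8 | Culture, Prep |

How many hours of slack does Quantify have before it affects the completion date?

Prep→PCR→Analyze = 7+12+5 = 24 sets the makespan at 24 hours.
Longest path through Quantify: 16 hours (earliest finish 16, latest finish 24).
Slack of Quantify = 16 − 8 = 8 hours.

8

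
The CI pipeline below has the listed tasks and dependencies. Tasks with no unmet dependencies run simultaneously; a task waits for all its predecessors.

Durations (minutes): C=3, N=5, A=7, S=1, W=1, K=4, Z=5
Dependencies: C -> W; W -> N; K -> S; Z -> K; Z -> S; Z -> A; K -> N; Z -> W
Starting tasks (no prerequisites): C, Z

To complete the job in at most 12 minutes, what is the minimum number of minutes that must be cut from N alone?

Current finish: 14 minutes; target: 12.
N is on every critical path, so each minute cut from N cuts the finish by one (this holds down to a finish of 12).
Need 14 − 12 = 2 minutes off N → N becomes 3 minutes, finish becomes 12.

2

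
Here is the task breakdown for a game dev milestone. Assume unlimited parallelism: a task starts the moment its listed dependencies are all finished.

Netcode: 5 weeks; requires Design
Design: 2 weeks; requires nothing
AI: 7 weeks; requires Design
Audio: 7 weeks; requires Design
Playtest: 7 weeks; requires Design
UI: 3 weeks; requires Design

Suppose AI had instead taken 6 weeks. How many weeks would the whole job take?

9

Baseline: Design→AI = 2+7 = 9 → 9 weeks.
AI is on the critical path; changing it to 6 makes that path 8 weeks.
New critical path: Design→Audio = 2+7 = 9 ⇒ 9 weeks.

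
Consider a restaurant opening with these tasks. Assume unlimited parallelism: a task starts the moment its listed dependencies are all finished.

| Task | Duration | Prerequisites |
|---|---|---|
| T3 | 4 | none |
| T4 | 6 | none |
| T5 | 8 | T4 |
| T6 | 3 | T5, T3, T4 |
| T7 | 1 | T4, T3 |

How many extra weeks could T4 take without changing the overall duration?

T4→T5→T6 = 6+8+3 = 17 sets the makespan at 17 weeks.
Longest path through T4: 17 weeks (earliest finish 6, latest finish 6).
Float = 17 − 17 = 0.

0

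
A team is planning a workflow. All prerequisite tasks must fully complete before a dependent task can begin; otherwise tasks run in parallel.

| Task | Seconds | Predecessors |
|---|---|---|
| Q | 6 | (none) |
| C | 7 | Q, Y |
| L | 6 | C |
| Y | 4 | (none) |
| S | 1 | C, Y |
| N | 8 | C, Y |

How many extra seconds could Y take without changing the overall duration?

Critical path: Q→C→N = 6+7+8 = 21, so the finish is 21 seconds.
The longest chain containing Y totals 19 seconds.
Float = 21 − 19 = 2.

2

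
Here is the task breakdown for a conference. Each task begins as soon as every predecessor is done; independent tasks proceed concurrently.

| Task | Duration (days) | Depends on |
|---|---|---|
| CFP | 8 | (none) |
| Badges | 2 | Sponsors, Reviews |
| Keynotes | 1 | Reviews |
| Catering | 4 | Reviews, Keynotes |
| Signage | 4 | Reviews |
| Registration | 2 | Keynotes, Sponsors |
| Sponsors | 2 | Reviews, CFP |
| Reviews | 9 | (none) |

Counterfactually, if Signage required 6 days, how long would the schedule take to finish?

15

Critical path before the change: Reviews→Keynotes→Catering = 9+1+4 = 14 giving 14 days.
The longest path through Signage is only 13 days, so Signage has float 1.
New critical path: Reviews→Signage = 9+6 = 15 ⇒ 15 days.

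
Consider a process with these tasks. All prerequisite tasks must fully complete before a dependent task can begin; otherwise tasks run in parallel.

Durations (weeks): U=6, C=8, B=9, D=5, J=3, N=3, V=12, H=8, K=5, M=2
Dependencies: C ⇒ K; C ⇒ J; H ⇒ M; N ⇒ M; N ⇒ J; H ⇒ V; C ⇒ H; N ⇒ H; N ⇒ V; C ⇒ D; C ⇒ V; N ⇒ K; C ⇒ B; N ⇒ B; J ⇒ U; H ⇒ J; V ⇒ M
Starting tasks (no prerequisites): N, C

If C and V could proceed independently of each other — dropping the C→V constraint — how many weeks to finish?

30

With the dependency in place, C→H→V→M = 8+8+12+2 = 30 sets the finish at 30 weeks.
Dropping C→V doesn't change V's earliest start (16); another predecessor still binds.
After: C→H→V→M = 8+8+12+2 = 30 → 30 weeks.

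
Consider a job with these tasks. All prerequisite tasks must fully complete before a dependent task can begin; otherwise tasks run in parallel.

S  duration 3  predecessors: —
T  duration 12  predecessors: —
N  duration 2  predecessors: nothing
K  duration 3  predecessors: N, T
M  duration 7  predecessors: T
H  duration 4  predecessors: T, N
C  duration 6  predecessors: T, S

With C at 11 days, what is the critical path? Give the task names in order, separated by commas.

T, C

Actual critical path: T→M = 12+7 = 19 ⇒ 19 days.
The longest path through C is only 18 days, so C has float 1.
New critical path: T→C = 12+11 = 23 ⇒ 23 days.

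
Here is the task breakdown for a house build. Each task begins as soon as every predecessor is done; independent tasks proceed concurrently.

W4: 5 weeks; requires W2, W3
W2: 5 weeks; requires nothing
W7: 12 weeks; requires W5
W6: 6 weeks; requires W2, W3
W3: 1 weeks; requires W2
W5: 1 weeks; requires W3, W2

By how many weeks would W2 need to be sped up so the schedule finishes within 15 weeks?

4

Current finish: 19 weeks; target: 15.
W2 is on every critical path, so each week cut from W2 cuts the finish by one (this holds down to a finish of 15).
Need 19 − 15 = 4 weeks off W2 → W2 becomes 1 week, finish becomes 15.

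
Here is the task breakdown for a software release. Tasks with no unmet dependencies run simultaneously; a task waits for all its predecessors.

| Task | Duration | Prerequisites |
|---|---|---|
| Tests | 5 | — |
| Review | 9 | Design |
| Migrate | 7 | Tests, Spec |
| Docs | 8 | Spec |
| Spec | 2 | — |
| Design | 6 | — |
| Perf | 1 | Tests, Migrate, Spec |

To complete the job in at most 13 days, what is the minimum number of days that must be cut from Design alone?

2

Current finish: 15 days; target: 13.
Design is on every critical path, so each day cut from Design cuts the finish by one (this holds down to a finish of 13).
Need 15 − 13 = 2 days off Design → Design becomes 4 days, finish becomes 13.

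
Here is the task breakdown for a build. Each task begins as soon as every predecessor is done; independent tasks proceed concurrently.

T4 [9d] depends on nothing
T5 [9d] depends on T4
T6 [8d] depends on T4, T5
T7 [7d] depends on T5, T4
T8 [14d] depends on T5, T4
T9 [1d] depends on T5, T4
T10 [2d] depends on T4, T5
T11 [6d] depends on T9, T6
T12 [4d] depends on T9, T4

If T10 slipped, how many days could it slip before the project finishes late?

12

T4→T5→T6→T11 = 9+9+8+6 = 32 sets the makespan at 32 days.
Longest path through T10: 20 days (earliest finish 20, latest finish 32).
Float = 32 − 20 = 12.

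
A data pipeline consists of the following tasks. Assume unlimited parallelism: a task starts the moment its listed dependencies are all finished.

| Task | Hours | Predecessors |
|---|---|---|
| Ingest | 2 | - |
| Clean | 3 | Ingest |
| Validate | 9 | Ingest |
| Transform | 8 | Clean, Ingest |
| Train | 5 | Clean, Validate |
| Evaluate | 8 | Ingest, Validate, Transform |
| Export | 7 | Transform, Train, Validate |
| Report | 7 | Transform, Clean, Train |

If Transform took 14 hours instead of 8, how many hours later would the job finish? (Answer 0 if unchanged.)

4

Critical path before the change: Ingest→Validate→Train→Export = 2+9+5+7 = 23 giving 23 hours.
Transform has 2 hours of float (longest path through it is 21).
New critical path: Ingest→Clean→Transform→Evaluate = 2+3+14+8 = 27 ⇒ 27 hours.
Change in finish: 27 − 23 = +4 hours.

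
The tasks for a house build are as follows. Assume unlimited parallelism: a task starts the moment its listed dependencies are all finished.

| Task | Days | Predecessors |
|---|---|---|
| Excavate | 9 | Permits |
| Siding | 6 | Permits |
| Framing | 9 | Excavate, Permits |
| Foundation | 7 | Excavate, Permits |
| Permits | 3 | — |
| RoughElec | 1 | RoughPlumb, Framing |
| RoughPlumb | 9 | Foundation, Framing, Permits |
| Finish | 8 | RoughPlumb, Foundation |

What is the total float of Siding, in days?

29

The longest chain is Permits→Excavate→Framing→RoughPlumb→Finish = 3+9+9+9+8 = 38; overall finish 38 days.
Siding finishes as early as 9 and must finish by 38.
Slack of Siding = 32 − 3 = 29 days.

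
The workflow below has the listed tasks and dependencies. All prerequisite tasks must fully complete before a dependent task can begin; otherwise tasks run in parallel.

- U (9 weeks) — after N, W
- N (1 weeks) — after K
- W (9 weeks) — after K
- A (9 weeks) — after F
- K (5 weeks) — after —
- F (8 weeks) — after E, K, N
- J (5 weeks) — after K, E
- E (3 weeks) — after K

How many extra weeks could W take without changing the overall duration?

2

K→E→F→A = 5+3+8+9 = 25 sets the makespan at 25 weeks.
Longest path through W: 23 weeks (earliest finish 14, latest finish 16).
So W can slip 16 − 14 = 2 weeks.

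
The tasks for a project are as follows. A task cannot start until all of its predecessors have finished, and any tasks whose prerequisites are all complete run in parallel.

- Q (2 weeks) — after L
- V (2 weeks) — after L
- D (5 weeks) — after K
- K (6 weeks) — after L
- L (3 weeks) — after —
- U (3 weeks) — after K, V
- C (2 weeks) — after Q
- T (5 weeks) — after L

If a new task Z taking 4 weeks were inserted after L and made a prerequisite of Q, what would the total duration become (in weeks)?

14

Originally the job takes 14 weeks.
With Z inserted, Q now waits for max(L, Z).
New critical path: L→K→D = 3+6+5 = 14 ⇒ 14 weeks.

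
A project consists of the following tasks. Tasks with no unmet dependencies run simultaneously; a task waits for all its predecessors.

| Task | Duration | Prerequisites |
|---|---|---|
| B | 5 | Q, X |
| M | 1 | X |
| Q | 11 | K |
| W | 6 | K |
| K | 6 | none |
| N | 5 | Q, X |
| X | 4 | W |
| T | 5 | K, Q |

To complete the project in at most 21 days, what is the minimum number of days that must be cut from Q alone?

1

Current finish: 22 days; target: 21.
Q is on every critical path, so each day cut from Q cuts the finish by one (this holds down to a finish of 21).
Need 22 − 21 = 1 day off Q → Q becomes 10 days, finish becomes 21.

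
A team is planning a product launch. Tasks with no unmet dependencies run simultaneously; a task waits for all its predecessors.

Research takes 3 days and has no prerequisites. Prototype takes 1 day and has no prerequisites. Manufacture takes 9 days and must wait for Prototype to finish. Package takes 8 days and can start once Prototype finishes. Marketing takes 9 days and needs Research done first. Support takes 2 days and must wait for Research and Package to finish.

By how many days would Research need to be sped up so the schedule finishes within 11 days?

1

Current finish: 12 days; target: 11.
Research is on every critical path, so each day cut from Research cuts the finish by one (this holds down to a finish of 11).
Need 12 − 11 = 1 day off Research → Research becomes 2 days, finish becomes 11.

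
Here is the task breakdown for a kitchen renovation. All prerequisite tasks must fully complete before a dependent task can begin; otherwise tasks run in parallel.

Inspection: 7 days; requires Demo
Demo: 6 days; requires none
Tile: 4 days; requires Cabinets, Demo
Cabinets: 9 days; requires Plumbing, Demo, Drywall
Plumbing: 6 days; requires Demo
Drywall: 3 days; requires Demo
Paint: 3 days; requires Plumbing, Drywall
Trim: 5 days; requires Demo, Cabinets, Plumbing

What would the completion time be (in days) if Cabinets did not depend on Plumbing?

23

Before: longest chain Demo→Plumbing→Cabinets→Trim = 6+6+9+5 = 26, finish 26.
Without Plumbing→Cabinets, Cabinets's earliest start moves from 12 to 9.
The longest chain is now Demo→Drywall→Cabinets→Trim = 6+3+9+5 = 23, so the kitchen renovation takes 23 days.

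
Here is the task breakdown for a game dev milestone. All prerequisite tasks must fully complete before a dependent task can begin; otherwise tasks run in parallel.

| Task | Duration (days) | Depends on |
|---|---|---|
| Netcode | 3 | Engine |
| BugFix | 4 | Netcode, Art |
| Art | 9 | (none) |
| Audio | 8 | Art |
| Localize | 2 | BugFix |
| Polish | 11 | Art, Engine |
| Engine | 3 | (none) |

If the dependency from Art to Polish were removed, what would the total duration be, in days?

Original critical path: Art→Polish = 9+11 = 20 ⇒ 20 days.
Without Art→Polish, Polish's earliest start moves from 9 to 3.
New critical path: Art→Audio = 9+8 = 17 ⇒ 17 days.

17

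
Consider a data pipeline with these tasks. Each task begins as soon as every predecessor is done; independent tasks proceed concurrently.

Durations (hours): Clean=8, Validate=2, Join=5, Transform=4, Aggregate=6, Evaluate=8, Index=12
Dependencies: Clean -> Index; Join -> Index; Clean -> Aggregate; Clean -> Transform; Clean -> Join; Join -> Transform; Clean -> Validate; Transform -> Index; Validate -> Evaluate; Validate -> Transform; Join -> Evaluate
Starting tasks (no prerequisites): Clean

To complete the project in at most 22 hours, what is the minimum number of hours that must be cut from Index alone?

7

Current finish: 29 hours; target: 22.
Index is on every critical path, so each hour cut from Index cuts the finish by one (this holds down to a finish of 21).
Need 29 − 22 = 7 hours off Index → Index becomes 5 hours, finish becomes 22.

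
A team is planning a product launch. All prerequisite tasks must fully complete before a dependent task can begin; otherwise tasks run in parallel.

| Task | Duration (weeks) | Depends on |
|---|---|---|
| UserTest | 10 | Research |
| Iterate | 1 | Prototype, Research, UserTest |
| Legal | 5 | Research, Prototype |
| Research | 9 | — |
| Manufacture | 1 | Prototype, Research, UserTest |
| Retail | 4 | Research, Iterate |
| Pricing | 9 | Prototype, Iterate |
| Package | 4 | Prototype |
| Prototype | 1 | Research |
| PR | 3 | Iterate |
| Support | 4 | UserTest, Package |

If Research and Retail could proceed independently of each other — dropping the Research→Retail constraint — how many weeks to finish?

29

With the dependency in place, Research→UserTest→Iterate→Pricing = 9+10+1+9 = 29 sets the finish at 29 weeks.
Dropping Research→Retail doesn't change Retail's earliest start (20); another predecessor still binds.
New critical path: Research→UserTest→Iterate→Pricing = 9+10+1+9 = 29 ⇒ 29 weeks.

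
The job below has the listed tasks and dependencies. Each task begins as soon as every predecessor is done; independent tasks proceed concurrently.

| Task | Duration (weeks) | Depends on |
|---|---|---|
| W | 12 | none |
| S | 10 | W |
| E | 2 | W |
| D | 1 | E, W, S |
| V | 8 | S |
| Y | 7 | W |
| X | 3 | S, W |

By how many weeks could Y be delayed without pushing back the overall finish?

Critical path: W→S→V = 12+10+8 = 30, so the finish is 30 weeks.
Y finishes as early as 19 and must finish by 30.
Slack of Y = 23 − 12 = 11 weeks.

11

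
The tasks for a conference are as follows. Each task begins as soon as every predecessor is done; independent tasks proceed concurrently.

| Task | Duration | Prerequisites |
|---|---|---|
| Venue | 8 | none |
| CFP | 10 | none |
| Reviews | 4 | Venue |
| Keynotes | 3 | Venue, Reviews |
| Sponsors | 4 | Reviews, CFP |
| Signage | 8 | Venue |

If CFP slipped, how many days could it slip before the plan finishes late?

2

Venue→Reviews→Sponsors = 8+4+4 = 16 sets the makespan at 16 days.
CFP finishes as early as 10 and must finish by 12.
Float = 16 − 14 = 2.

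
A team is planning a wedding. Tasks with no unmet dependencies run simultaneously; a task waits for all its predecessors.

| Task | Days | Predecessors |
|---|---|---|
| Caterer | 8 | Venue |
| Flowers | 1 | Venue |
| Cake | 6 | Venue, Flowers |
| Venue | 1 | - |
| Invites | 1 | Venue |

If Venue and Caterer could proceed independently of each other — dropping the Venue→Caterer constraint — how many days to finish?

8

Before: longest chain Venue→Caterer = 1+8 = 9, finish 9.
Without Venue→Caterer, Caterer's earliest start moves from 1 to 0.
After: Venue→Flowers→Cake = 1+1+6 = 8 → 8 days.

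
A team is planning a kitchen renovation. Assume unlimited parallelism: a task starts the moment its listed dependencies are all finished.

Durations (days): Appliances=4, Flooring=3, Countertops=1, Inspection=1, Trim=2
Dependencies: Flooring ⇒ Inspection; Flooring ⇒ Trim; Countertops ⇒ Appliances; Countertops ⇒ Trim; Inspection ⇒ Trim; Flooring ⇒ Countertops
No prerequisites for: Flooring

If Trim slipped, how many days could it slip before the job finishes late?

2

Flooring→Countertops→Appliances = 3+1+4 = 8 sets the makespan at 8 days.
Longest path through Trim: 6 days (earliest finish 6, latest finish 8).
Slack of Trim = 6 − 4 = 2 days.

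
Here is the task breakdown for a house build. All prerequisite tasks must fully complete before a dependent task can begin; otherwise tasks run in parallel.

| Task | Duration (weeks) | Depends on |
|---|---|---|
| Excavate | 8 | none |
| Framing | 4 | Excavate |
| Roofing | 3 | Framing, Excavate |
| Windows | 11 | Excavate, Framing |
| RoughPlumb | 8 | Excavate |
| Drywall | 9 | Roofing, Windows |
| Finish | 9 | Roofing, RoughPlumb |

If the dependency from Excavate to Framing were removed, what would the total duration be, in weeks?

With the dependency in place, Excavate→Framing→Windows→Drywall = 8+4+11+9 = 32 sets the finish at 32 weeks.
Without Excavate→Framing, Framing's earliest start moves from 8 to 0.
After: Excavate→Windows→Drywall = 8+11+9 = 28 → 28 weeks.

28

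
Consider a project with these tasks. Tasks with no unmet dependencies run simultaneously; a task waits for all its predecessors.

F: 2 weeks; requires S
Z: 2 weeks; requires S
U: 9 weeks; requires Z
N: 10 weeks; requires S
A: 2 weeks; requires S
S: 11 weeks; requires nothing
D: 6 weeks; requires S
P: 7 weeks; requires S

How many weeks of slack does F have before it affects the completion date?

The longest chain is S→Z→U = 11+2+9 = 22; overall finish 22 weeks.
Longest path through F: 13 weeks (earliest finish 13, latest finish 22).
Slack of F = 20 − 11 = 9 weeks.

9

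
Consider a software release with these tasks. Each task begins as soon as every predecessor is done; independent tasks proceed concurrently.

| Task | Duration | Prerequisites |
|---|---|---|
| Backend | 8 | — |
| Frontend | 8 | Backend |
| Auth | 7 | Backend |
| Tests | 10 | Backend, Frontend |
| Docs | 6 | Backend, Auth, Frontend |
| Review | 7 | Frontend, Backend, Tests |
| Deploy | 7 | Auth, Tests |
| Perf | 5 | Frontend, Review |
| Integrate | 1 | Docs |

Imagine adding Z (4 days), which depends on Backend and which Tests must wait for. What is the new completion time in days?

38

Originally the plan takes 38 days.
With Z inserted, Tests now waits for max(Backend, Frontend, Z).
New critical path: Backend→Frontend→Tests→Review→Perf = 8+8+10+7+5 = 38 ⇒ 38 days.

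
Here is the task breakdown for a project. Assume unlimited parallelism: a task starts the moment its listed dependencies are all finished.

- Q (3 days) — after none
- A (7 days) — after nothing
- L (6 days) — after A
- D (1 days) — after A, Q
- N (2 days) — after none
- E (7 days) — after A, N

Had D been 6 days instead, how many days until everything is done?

14

Actual critical path: A→E = 7+7 = 14 ⇒ 14 days.
D has 6 days of float (longest path through it is 8).
The critical path is still A→E; finish is now 14 days.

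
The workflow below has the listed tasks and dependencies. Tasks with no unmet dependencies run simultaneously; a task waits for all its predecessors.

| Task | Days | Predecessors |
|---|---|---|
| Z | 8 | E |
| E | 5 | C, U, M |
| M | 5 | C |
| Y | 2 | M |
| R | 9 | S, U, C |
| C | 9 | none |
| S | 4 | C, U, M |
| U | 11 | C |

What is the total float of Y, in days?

17

The longest chain is C→U→S→R = 9+11+4+9 = 33; overall finish 33 days.
The longest chain containing Y totals 16 days.
So Y can slip 33 − 16 = 17 days.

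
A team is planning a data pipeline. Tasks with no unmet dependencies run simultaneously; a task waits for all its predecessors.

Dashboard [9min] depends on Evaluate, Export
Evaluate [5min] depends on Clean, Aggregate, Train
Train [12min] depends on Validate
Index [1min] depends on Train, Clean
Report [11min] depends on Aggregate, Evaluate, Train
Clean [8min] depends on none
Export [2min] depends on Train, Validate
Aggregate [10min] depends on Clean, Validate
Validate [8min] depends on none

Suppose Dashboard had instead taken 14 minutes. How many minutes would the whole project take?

Actual critical path: Validate→Train→Evaluate→Report = 8+12+5+11 = 36 ⇒ 36 minutes.
Dashboard is off the critical path — its longest chain is 34 minutes, giving 2 of slack.
Now Validate→Train→Evaluate→Dashboard = 8+12+5+14 = 39 is longest, so the finish becomes 39 minutes.

39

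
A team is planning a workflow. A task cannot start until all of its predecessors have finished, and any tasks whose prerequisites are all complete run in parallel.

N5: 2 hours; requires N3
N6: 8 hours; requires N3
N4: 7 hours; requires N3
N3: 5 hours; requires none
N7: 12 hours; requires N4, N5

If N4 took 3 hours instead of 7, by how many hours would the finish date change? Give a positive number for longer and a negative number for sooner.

-4

Critical path before the change: N3→N4→N7 = 5+7+12 = 24 giving 24 hours.
N4 is on the critical path; changing it to 3 makes that path 20 hours.
The critical path is still N3→N4→N7; finish is now 20 hours.
Change in finish: 20 − 24 = -4 hours.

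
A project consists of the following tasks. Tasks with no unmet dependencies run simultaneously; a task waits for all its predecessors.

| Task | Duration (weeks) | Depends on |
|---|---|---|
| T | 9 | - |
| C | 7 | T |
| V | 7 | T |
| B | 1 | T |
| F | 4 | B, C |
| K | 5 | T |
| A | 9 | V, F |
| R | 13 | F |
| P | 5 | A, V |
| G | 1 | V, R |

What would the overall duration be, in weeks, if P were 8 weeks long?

Actual critical path: T→C→F→A→P = 9+7+4+9+5 = 34 ⇒ 34 weeks.
P is on the critical path; changing it to 8 makes that path 37 weeks.
That remains the longest chain; total 37 weeks.

37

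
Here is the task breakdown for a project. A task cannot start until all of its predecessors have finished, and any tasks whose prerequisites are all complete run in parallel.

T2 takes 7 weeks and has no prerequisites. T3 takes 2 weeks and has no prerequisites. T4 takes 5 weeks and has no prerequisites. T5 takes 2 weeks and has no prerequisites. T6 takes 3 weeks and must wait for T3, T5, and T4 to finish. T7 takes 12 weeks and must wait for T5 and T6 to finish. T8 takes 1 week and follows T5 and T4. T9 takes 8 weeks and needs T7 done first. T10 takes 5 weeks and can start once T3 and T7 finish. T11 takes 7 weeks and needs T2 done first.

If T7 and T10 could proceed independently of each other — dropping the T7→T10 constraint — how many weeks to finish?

Before: longest chain T4→T6→T7→T9 = 5+3+12+8 = 28, finish 28.
Without T7→T10, T10's earliest start moves from 20 to 2.
After: T4→T6→T7→T9 = 5+3+12+8 = 28 → 28 weeks.

28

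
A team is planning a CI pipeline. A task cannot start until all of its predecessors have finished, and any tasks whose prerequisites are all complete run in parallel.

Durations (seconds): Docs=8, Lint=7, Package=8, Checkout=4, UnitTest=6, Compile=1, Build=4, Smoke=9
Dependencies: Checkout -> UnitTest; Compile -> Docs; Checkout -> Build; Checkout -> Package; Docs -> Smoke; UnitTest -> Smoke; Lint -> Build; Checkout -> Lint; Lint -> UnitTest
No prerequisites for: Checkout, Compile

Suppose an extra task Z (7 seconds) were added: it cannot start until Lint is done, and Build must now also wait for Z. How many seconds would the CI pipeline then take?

26

Originally the CI pipeline takes 26 seconds.
With Z inserted, Build now waits for max(Checkout, Lint, Z).
New critical path: Checkout→Lint→UnitTest→Smoke = 4+7+6+9 = 26 ⇒ 26 seconds.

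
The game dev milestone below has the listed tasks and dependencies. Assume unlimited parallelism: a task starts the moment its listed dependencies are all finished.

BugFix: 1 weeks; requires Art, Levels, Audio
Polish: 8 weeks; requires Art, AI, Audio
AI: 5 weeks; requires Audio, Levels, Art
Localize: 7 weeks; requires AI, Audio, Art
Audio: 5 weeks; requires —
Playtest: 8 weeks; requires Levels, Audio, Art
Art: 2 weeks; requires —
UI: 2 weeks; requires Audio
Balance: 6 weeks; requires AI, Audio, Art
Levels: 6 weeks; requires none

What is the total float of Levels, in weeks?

0

Levels→AI→Polish = 6+5+8 = 19 sets the makespan at 19 weeks.
Longest path through Levels: 19 weeks (earliest finish 6, latest finish 6).
So Levels can slip 6 − 6 = 0 weeks.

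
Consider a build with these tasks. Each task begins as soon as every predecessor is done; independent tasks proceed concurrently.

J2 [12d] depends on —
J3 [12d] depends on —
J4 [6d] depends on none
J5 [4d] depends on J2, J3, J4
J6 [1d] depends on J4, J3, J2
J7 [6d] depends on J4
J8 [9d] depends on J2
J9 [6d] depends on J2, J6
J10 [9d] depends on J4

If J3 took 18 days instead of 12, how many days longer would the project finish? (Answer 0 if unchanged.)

4

As given, the longest chain is J2→J8 = 12+9 = 21, so the finish is 21 days.
J3 is off the critical path — its longest chain is 19 days, giving 2 of slack.
The binding chain switches to J3→J6→J9 = 18+1+6 = 25; finish 25 days.
Change in finish: 25 − 21 = +4 days.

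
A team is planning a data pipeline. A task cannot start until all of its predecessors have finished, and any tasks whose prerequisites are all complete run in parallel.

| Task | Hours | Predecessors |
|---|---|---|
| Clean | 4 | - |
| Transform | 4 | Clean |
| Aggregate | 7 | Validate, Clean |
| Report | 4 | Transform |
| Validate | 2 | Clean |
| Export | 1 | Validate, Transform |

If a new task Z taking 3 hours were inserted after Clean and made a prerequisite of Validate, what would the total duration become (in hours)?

16

Originally the job takes 13 hours.
With Z inserted, Validate now waits for max(Clean, Z).
New critical path: Clean→Z→Validate→Aggregate = 4+3+2+7 = 16 ⇒ 16 hours.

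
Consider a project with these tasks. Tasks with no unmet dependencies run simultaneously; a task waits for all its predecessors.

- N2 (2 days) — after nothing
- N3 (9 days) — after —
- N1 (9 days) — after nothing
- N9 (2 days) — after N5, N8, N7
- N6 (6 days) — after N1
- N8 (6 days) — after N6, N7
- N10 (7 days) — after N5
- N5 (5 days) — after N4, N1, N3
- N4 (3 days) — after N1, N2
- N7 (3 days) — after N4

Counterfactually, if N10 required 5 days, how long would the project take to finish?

23

Baseline: N1→N4→N5→N10 = 9+3+5+7 = 24 → 24 days.
N10 is on the critical path; changing it to 5 makes that path 22 days.
The binding chain switches to N1→N4→N7→N8→N9 = 9+3+3+6+2 = 23; finish 23 days.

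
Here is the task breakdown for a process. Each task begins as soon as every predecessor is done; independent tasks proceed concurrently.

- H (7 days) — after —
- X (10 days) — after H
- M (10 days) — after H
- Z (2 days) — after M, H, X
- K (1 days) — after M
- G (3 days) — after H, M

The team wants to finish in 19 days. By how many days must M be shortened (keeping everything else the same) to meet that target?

1

Current finish: 20 days; target: 19.
M is on every critical path, so each day cut from M cuts the finish by one (this holds down to a finish of 19).
Need 20 − 19 = 1 day off M → M becomes 9 days, finish becomes 19.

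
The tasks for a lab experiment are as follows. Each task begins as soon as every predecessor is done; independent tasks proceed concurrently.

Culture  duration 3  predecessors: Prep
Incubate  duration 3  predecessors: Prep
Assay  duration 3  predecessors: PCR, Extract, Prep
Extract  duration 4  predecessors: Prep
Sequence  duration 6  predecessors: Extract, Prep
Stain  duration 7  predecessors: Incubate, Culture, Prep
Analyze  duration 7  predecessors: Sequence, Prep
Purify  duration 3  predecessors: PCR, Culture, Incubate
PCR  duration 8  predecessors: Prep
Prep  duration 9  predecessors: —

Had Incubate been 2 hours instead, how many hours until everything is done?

26

The binding path is Prep→Extract→Sequence→Analyze = 9+4+6+7 = 26; finish at 26 hours.
Incubate is off the critical path — its longest chain is 19 hours, giving 7 of slack.
No other chain overtakes it, so the finish is 26 hours.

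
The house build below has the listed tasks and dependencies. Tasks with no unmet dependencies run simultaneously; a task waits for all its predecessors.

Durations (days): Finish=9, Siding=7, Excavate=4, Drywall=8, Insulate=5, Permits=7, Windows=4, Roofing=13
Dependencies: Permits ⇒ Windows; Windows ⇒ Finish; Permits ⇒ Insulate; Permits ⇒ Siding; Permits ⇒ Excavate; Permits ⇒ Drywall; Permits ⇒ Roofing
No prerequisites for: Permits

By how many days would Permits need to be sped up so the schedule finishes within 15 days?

Current finish: 20 days; target: 15.
Permits is on every critical path, so each day cut from Permits cuts the finish by one (this holds down to a finish of 14).
Need 20 − 15 = 5 days off Permits → Permits becomes 2 days, finish becomes 15.

5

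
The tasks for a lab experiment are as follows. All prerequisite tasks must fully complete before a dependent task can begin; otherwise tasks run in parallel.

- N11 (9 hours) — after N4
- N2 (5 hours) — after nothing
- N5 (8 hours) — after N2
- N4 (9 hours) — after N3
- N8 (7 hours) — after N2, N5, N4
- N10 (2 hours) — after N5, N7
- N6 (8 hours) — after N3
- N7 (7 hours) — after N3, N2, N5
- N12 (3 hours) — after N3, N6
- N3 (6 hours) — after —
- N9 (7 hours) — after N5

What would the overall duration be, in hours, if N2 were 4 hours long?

Critical path before the change: N3→N4→N11 = 6+9+9 = 24 giving 24 hours.
N2 is off the critical path — its longest chain is 22 hours, giving 2 of slack.
That remains the longest chain; total 24 hours.

24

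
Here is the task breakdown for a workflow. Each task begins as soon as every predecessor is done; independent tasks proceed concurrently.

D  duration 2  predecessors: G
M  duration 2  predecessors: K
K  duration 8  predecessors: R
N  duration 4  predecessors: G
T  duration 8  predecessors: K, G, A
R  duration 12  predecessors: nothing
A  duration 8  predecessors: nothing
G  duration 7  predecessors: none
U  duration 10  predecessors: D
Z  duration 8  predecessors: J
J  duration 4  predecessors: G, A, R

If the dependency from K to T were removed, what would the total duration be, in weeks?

24

Original critical path: R→K→T = 12+8+8 = 28 ⇒ 28 weeks.
Without K→T, T's earliest start moves from 20 to 8.
New critical path: R→J→Z = 12+4+8 = 24 ⇒ 24 weeks.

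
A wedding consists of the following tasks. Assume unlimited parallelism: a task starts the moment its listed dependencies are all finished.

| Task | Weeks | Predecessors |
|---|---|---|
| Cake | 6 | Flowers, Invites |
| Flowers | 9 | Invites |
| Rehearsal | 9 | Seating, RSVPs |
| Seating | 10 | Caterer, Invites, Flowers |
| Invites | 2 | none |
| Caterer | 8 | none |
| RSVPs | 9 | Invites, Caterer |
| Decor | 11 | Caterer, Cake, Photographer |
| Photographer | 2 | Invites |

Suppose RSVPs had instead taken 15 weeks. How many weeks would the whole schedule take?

32

Critical path before the change: Invites→Flowers→Seating→Rehearsal = 2+9+10+9 = 30 giving 30 weeks.
The longest path through RSVPs is only 26 weeks, so RSVPs has float 4.
The binding chain switches to Caterer→RSVPs→Rehearsal = 8+15+9 = 32; finish 32 weeks.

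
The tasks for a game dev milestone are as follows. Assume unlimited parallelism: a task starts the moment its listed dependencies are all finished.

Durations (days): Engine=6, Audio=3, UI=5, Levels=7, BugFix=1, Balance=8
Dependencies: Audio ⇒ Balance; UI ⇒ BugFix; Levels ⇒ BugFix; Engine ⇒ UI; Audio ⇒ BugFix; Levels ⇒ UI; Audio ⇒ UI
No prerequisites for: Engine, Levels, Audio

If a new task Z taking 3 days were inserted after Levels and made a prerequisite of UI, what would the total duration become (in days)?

Originally the job takes 13 days.
With Z inserted, UI now waits for max(Audio, Levels, Engine, Z).
New critical path: Levels→Z→UI→BugFix = 7+3+5+1 = 16 ⇒ 16 days.

16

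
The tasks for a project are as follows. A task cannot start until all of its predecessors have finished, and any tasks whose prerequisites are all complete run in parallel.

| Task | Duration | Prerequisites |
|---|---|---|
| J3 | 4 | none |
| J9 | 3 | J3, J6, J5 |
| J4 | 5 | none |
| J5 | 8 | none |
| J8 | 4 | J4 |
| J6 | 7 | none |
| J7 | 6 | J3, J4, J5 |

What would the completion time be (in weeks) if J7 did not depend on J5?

Before: longest chain J5→J7 = 8+6 = 14, finish 14.
Without J5→J7, J7's earliest start moves from 8 to 5.
After: J4→J7 = 5+6 = 11 → 11 weeks.

11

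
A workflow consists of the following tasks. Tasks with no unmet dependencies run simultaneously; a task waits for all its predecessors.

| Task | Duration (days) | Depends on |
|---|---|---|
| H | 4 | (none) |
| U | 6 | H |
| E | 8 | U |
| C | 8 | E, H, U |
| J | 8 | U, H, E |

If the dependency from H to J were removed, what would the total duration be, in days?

With the dependency in place, H→U→E→C = 4+6+8+8 = 26 sets the finish at 26 days.
Dropping H→J doesn't change J's earliest start (18); another predecessor still binds.
The longest chain is now H→U→E→C = 4+6+8+8 = 26, so the schedule takes 26 days.

26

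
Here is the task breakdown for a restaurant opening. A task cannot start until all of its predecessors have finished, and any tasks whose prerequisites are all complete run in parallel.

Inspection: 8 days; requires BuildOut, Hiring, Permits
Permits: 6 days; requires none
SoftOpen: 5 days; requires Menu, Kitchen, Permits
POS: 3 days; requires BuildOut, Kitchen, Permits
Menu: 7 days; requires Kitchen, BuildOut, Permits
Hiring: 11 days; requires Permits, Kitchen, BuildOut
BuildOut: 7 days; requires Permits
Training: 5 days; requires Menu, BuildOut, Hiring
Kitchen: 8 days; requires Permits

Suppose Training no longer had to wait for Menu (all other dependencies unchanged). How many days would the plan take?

33

With the dependency in place, Permits→Kitchen→Hiring→Inspection = 6+8+11+8 = 33 sets the finish at 33 days.
Dropping Menu→Training doesn't change Training's earliest start (25); another predecessor still binds.
New critical path: Permits→Kitchen→Hiring→Inspection = 6+8+11+8 = 33 ⇒ 33 days.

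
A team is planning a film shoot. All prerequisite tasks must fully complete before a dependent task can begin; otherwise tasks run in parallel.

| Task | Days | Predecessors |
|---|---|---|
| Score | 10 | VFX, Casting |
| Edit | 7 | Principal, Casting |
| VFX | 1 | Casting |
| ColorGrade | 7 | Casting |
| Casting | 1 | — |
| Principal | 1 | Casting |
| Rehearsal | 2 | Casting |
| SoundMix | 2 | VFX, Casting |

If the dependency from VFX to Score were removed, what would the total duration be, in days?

11

Original critical path: Casting→VFX→Score = 1+1+10 = 12 ⇒ 12 days.
Without VFX→Score, Score's earliest start moves from 2 to 1.
New critical path: Casting→Score = 1+10 = 11 ⇒ 11 days.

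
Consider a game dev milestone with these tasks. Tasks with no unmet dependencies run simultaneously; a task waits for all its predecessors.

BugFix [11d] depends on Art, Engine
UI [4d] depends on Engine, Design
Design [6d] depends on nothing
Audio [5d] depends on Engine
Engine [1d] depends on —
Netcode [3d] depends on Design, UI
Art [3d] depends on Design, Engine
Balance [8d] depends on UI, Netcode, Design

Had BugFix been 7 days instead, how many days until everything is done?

21

As given, the longest chain is Design→UI→Netcode→Balance = 6+4+3+8 = 21, so the finish is 21 days.
The longest path through BugFix is only 20 days, so BugFix has float 1.
No other chain overtakes it, so the finish is 21 days.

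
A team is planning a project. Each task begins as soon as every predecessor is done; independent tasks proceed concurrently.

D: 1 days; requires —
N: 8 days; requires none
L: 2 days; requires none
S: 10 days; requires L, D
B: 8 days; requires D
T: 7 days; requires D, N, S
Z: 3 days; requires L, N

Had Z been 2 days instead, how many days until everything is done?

19

As given, the longest chain is L→S→T = 2+10+7 = 19, so the finish is 19 days.
The longest path through Z is only 11 days, so Z has float 8.
No other chain overtakes it, so the finish is 19 days.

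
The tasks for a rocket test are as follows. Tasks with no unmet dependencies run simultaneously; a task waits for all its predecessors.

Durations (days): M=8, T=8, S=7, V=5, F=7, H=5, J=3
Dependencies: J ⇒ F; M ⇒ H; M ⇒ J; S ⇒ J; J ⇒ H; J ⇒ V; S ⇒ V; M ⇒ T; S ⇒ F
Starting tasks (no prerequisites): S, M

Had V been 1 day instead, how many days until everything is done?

Critical path before the change: M→J→F = 8+3+7 = 18 giving 18 days.
V has 2 days of float (longest path through it is 16).
The critical path is still M→J→F; finish is now 18 days.

18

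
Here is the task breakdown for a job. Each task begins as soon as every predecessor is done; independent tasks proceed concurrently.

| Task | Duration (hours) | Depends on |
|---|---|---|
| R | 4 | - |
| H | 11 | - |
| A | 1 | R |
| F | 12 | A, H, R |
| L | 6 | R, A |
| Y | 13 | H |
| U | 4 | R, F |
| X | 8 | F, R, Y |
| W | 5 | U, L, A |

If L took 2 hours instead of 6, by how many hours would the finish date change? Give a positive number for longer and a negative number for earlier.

0

The binding path is H→F→U→W = 11+12+4+5 = 32; finish at 32 hours.
L has 16 hours of float (longest path through it is 16).
The critical path is still H→F→U→W; finish is now 32 hours.
Change in finish: 32 − 32 = +0 hours.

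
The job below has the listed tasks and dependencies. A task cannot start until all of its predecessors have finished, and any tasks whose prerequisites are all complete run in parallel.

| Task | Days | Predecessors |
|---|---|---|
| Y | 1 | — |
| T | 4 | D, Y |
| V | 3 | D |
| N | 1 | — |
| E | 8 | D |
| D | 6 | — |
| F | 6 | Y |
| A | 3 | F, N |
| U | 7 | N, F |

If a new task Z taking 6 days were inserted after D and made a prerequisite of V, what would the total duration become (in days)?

Originally the plan takes 14 days.
With Z inserted, V now waits for max(D, Z).
New critical path: D→Z→V = 6+6+3 = 15 ⇒ 15 days.

15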